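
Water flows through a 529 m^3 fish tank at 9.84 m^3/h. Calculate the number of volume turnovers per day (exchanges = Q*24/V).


Daily flow volume = 9.84 m^3/h * 24 h = 236.16 m^3/day
Exchanges = daily flow / tank volume = 236.16 / 529 = 0.446427 exchanges/day

0.446427 exchanges/day


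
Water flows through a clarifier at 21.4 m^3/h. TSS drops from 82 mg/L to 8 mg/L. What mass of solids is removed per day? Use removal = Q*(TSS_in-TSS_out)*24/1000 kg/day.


Concentration drop: TSS_in - TSS_out = 82 - 8 = 74 mg/L
Hourly solids removed = Q * dTSS = 21.4 m^3/h * 74 mg/L = 1583.6 g/h  (m^3/h * mg/L = g/h)
Daily solids removed = 1583.6 * 24 = 38006.4 g/day
Convert g to kg: 38006.4 / 1000 = 38.0064 kg/day

38.0064 kg/day


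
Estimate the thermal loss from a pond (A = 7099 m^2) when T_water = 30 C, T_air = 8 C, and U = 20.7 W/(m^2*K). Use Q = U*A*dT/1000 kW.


Temperature difference dT = 30 - 8 = 22 K
Heat loss (W) = U * A * dT = 20.7 * 7099 * 22 = 3232884.6 W
Convert to kW: 3232884.6 / 1000 = 3232.8846 kW

3232.8846 kW


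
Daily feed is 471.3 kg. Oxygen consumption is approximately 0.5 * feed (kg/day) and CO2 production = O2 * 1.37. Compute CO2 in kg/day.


O2 = 471.3 * 0.5 = 235.65
CO2 = 235.65 * 1.37 = 322.8405

322.8405 kg/day


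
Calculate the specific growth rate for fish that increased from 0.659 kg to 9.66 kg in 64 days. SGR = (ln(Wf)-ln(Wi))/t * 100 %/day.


ln(W_f) = ln(9.66) = 2.2679936
ln(W_i) = ln(0.659) = -0.41703174
ln(W_f) - ln(W_i) = 2.2679936 - -0.41703174 = 2.6850253
SGR = 2.6850253 / 64 * 100 = 4.19535 %/day

4.19535 %/day


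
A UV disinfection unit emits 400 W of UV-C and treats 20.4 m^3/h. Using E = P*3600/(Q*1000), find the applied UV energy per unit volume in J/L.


Energy delivered per hour = 400 W * 3600 s = 1440000 J/h
Volume treated per hour = 20.4 m^3/h * 1000 = 20400 L/h
dose = 1440000 / 20400 = 70.5882 J/L

70.5882 J/L


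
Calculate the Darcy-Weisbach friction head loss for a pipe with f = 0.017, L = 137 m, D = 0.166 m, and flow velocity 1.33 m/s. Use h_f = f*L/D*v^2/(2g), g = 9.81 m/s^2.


v^2 = 1.33^2 = 1.7689 m^2/s^2
L/D = 137/0.166 = 825.3012
h_f = f*(L/D)*v^2/(2g) = 0.017 * 825.3012 * 1.7689 / 19.62 = 1.26493 m

1.26493 m


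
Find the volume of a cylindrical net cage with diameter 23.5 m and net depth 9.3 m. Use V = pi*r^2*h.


r = d/2 = 23.5/2 = 11.75 m
Base area = pi*r^2 = pi*11.75^2 = 433.73614 m^2
Volume = 433.73614 * 9.3 = 4033.75 m^3

4033.75 m^3


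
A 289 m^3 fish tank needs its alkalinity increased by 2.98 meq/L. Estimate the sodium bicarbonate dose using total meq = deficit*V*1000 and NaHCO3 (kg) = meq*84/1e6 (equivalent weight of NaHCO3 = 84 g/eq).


Tank volume in L = 289 m^3 * 1000 = 289000 L
Total meq required = 2.98 meq/L * 289000 L = 861220 meq
NaHCO3 mass = 861220 meq * 84 mg/meq / 1e6 = 72.3425 kg

72.3425 kg


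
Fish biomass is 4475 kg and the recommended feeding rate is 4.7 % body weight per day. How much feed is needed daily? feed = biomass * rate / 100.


Feeding rate fraction = 4.7% / 100 = 0.047
Daily feed = 4475 kg * 0.047 = 210.325 kg/day

210.325 kg/day


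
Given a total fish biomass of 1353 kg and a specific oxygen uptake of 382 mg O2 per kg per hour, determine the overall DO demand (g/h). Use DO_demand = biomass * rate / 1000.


Total O2 consumption (mg/h) = 1353 kg * 382 mg/(kg*h) = 516846 mg/h
Convert to g/h: 516846 / 1000 = 516.846 g/h

516.846 g/h


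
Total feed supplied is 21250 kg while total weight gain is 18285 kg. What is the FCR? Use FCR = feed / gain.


FCR = feed consumed / weight gained
FCR = 21250 kg / 18285 kg = 1.16215

1.16215


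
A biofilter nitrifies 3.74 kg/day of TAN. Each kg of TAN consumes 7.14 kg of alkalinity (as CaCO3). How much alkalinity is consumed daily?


Alkalinity factor: 7.14 kg CaCO3 consumed per kg TAN nitrified
alk = 3.74 kg TAN * 7.14 = 26.7036 kg CaCO3/day

26.7036 kg CaCO3/day


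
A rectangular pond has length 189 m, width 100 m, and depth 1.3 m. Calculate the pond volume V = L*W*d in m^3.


Base area = L * W = 189 * 100 = 18900 m^2
Volume = area * depth = 18900 * 1.3 = 24570 m^3

24570 m^3


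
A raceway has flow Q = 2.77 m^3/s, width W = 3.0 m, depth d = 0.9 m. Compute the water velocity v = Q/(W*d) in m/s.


Cross-sectional area = W * d = 3.0 * 0.9 = 2.7 m^2
Velocity = Q / A = 2.77 / 2.7 = 1.02593 m/s

1.02593 m/s


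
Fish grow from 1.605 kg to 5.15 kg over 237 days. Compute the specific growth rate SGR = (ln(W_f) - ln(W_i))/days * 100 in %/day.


ln(W_f) = ln(5.15) = 1.6389967
ln(W_i) = ln(1.605) = 0.47312376
ln(W_f) - ln(W_i) = 1.6389967 - 0.47312376 = 1.1658729
SGR = 1.1658729 / 237 * 100 = 0.491929 %/day

0.491929 %/day


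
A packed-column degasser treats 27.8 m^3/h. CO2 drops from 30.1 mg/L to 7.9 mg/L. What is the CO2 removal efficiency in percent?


CO2_out / CO2_in = 7.9 / 30.1 = 0.26245847
Fraction remaining = 0.26245847
efficiency = (1 - 0.26245847) * 100 = 73.7542 %

73.7542 %


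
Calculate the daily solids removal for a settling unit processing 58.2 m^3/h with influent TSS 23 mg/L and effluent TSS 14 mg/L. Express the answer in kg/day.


Concentration drop: TSS_in - TSS_out = 23 - 14 = 9 mg/L
Hourly solids removed = Q * dTSS = 58.2 m^3/h * 9 mg/L = 523.8 g/h  (m^3/h * mg/L = g/h)
Daily solids removed = 523.8 * 24 = 12571.2 g/day
Convert g to kg: 12571.2 / 1000 = 12.5712 kg/day

12.5712 kg/day


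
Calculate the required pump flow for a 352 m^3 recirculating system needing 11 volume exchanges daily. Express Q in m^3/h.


Daily recirculation volume = 352 m^3 * 11 = 3872 m^3/day
Flow rate Q = daily volume / 24 h = 3872 / 24 = 161.333 m^3/h

161.333 m^3/h


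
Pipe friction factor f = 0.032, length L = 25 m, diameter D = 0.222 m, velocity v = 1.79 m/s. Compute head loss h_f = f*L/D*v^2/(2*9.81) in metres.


v^2 = 1.79^2 = 3.2041 m^2/s^2
L/D = 25/0.222 = 112.61261
h_f = f*(L/D)*v^2/(2g) = 0.032 * 112.61261 * 3.2041 / 19.62 = 0.588497 m

0.588497 m


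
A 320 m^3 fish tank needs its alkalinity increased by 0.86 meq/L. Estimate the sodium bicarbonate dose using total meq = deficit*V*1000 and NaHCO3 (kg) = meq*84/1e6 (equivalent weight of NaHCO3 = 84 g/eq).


Tank volume in L = 320 m^3 * 1000 = 320000 L
Total meq required = 0.86 meq/L * 320000 L = 275200 meq
NaHCO3 mass = 275200 meq * 84 mg/meq / 1e6 = 23.1168 kg

23.1168 kg


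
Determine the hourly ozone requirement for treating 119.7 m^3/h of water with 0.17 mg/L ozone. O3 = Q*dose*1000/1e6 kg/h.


O3 demand (mg/h) = Q * dose * 1000 = 119.7 * 0.17 * 1000 = 20349 mg/h
Convert mg to kg: 20349 / 1e6 = 0.020349 kg/h

0.020349 kg/h


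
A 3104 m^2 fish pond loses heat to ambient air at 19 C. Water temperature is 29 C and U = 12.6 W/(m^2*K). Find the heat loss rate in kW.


Temperature difference dT = 29 - 19 = 10 K
Heat loss (W) = U * A * dT = 12.6 * 3104 * 10 = 391104 W
Convert to kW: 391104 / 1000 = 391.104 kW

391.104 kW


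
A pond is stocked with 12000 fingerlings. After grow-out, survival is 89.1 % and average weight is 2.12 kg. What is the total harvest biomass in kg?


Survivors = 12000 * 89.1/100 = 10692 fish
Harvest biomass = survivors * W_f = 10692 * 2.12 = 22667.04 kg

22667.04 kg


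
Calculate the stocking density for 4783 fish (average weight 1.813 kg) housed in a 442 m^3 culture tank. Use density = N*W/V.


Total biomass = 4783 fish * 1.813 kg = 8671.579 kg
Density = total biomass / volume = 8671.579 / 442 = 19.619 kg/m^3

19.619 kg/m^3


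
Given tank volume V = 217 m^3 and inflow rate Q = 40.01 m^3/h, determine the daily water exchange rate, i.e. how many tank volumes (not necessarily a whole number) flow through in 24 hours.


Daily flow volume = 40.01 m^3/h * 24 h = 960.24 m^3/day
Exchanges = daily flow / tank volume = 960.24 / 217 = 4.42507 exchanges/day

4.42507 exchanges/day


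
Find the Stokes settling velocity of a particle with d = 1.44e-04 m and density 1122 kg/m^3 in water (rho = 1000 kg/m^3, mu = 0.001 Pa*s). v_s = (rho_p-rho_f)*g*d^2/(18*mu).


Density difference: rho_p - rho_f = 1122 - 1000 = 122 kg/m^3
d^2 = (1.44e-04)^2 = 2.0736e-08 m^2
Numerator = (rho_p - rho_f) * g * d^2 = 122 * 9.81 * 2.0736e-08 = 2.481726e-05
Denominator = 18 * mu = 18 * 0.001 = 0.018
v_s = 2.481726e-05 / 0.018 = 0.00137874 m/s
Check: Re = rho_f * v_s * d / mu = 1000 * 0.00137874 * 1.44e-04 / 0.001 = 0.199 < 1, so Stokes' law applies.

0.00137874 m/s


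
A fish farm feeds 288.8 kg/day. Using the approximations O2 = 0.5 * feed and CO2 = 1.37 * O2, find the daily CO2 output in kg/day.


O2 = 288.8 * 0.5 = 144.4
CO2 = 144.4 * 1.37 = 197.828

197.828 kg/day


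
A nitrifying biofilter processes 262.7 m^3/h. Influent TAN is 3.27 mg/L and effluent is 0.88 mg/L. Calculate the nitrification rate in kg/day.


Concentration drop: TAN_in - TAN_out = 3.27 - 0.88 = 2.39 mg/L
Hourly TAN removed = Q * dTAN = 262.7 m^3/h * 2.39 mg/L = 627.853 g/h  (m^3/h * mg/L = g/h)
Daily TAN removed = 627.853 * 24 = 15068.472 g/day
Convert to kg/day: 15068.472 / 1000 = 15.068472 kg/day

15.068472 kg/day


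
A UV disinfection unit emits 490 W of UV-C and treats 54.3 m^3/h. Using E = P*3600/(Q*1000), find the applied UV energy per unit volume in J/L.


Energy delivered per hour = 490 W * 3600 s = 1764000 J/h
Volume treated per hour = 54.3 m^3/h * 1000 = 54300 L/h
dose = 1764000 / 54300 = 32.4862 J/L

32.4862 J/L


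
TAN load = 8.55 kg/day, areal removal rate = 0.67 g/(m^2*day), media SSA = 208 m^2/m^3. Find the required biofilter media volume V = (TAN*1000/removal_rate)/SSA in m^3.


A = 8.55*1000 / 0.67 = 12761.194 m^2
V = 12761.194 / 208 = 61.3519

61.3519 m^3


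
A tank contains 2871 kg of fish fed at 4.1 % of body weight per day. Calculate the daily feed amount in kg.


Feeding rate fraction = 4.1% / 100 = 0.041
Daily feed = 2871 kg * 0.041 = 117.711 kg/day

117.711 kg/day


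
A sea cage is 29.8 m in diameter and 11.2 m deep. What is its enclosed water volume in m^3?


r = d/2 = 29.8/2 = 14.9 m
Base area = pi*r^2 = pi*14.9^2 = 697.46499 m^2
Volume = 697.46499 * 11.2 = 7811.61 m^3

7811.61 m^3


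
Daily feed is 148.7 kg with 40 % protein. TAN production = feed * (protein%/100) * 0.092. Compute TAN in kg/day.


Protein in feed = 148.7 * 40/100 = 59.48 kg/day
TAN = protein * 0.092 = 59.48 * 0.092 = 5.47216 kg/day

5.47216 kg/day


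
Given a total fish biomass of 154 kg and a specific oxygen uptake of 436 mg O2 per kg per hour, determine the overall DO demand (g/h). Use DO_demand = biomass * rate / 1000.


Total O2 consumption (mg/h) = 154 kg * 436 mg/(kg*h) = 67144 mg/h
Convert to g/h: 67144 / 1000 = 67.144 g/h

67.144 g/h


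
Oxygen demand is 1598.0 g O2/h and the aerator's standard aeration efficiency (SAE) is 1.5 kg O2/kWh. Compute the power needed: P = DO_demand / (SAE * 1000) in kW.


SAE in g O2/kWh = 1.5 * 1000 = 1500 g/kWh
P = DO_demand / SAE_g = 1598.0 / 1500 = 1.06533 kW

1.06533 kW


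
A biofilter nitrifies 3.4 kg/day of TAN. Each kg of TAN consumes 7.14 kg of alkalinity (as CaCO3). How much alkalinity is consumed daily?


Alkalinity factor: 7.14 kg CaCO3 consumed per kg TAN nitrified
alk = 3.4 kg TAN * 7.14 = 24.276 kg CaCO3/day

24.276 kg CaCO3/day


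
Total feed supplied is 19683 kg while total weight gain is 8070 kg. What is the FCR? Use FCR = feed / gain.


FCR = feed consumed / weight gained
FCR = 19683 kg / 8070 kg = 2.43903

2.43903


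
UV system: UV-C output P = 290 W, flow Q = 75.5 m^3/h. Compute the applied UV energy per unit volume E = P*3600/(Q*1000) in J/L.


Energy delivered per hour = 290 W * 3600 s = 1044000 J/h
Volume treated per hour = 75.5 m^3/h * 1000 = 75500 L/h
dose = 1044000 / 75500 = 13.8278 J/L

13.8278 J/L


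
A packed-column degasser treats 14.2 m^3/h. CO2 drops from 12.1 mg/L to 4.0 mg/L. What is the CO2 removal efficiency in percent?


CO2_out / CO2_in = 4.0 / 12.1 = 0.33057851
Fraction remaining = 0.33057851
efficiency = (1 - 0.33057851) * 100 = 66.9421 %

66.9421 %


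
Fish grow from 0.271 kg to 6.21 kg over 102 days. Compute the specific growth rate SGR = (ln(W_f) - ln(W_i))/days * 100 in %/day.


ln(W_f) = ln(6.21) = 1.8261609
ln(W_i) = ln(0.271) = -1.3056365
ln(W_f) - ln(W_i) = 1.8261609 - -1.3056365 = 3.1317974
SGR = 3.1317974 / 102 * 100 = 3.07039 %/day

3.07039 %/day


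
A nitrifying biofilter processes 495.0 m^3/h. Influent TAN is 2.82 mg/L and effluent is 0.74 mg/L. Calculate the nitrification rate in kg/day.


Concentration drop: TAN_in - TAN_out = 2.82 - 0.74 = 2.08 mg/L
Hourly TAN removed = Q * dTAN = 495.0 m^3/h * 2.08 mg/L = 1029.6 g/h  (m^3/h * mg/L = g/h)
Daily TAN removed = 1029.6 * 24 = 24710.4 g/day
Convert to kg/day: 24710.4 / 1000 = 24.7104 kg/day

24.7104 kg/day


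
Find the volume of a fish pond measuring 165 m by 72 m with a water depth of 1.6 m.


Base area = L * W = 165 * 72 = 11880 m^2
Volume = area * depth = 11880 * 1.6 = 19008 m^3

19008 m^3


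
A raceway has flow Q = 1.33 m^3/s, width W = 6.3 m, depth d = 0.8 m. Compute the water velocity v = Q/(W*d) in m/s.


Cross-sectional area = W * d = 6.3 * 0.8 = 5.04 m^2
Velocity = Q / A = 1.33 / 5.04 = 0.263889 m/s

0.263889 m/s


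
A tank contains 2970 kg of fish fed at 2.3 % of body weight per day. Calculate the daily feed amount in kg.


Feeding rate fraction = 2.3% / 100 = 0.023
Daily feed = 2970 kg * 0.023 = 68.31 kg/day

68.31 kg/day


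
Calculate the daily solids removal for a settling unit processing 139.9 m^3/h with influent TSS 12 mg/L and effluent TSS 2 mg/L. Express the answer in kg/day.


Concentration drop: TSS_in - TSS_out = 12 - 2 = 10 mg/L
Hourly solids removed = Q * dTSS = 139.9 m^3/h * 10 mg/L = 1399 g/h  (m^3/h * mg/L = g/h)
Daily solids removed = 1399 * 24 = 33576 g/day
Convert g to kg: 33576 / 1000 = 33.576 kg/day

33.576 kg/day


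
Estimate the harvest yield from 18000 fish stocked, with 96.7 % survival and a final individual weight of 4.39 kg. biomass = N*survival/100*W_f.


Survivors = 18000 * 96.7/100 = 17406 fish
Harvest biomass = survivors * W_f = 17406 * 4.39 = 76412.34 kg

76412.34 kg


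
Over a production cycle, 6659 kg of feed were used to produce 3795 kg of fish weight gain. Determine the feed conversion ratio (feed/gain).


FCR = feed consumed / weight gained
FCR = 6659 kg / 3795 kg = 1.75468

1.75468


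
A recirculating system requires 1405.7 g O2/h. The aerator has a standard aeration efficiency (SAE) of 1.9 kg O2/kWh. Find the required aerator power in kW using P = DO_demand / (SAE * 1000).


SAE in g O2/kWh = 1.9 * 1000 = 1900 g/kWh
P = DO_demand / SAE_g = 1405.7 / 1900 = 0.739842 kW

0.739842 kW


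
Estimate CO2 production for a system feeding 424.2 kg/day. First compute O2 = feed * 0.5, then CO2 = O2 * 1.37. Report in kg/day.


O2 = 424.2 * 0.5 = 212.1
CO2 = 212.1 * 1.37 = 290.577

290.577 kg/day


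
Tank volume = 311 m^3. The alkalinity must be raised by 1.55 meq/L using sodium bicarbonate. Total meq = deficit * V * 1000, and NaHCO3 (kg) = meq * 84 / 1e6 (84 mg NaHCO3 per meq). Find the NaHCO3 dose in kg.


Tank volume in L = 311 m^3 * 1000 = 311000 L
Total meq required = 1.55 meq/L * 311000 L = 482050 meq
NaHCO3 mass = 482050 meq * 84 mg/meq / 1e6 = 40.4922 kg

40.4922 kg


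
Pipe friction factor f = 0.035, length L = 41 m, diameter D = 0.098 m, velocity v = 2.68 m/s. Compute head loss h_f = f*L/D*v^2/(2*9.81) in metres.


v^2 = 2.68^2 = 7.1824 m^2/s^2
L/D = 41/0.098 = 418.36735
h_f = f*(L/D)*v^2/(2g) = 0.035 * 418.36735 * 7.1824 / 19.62 = 5.36039 m

5.36039 m


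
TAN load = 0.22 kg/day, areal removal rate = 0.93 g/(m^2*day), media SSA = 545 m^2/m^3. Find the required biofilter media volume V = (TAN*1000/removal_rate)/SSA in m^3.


A = 0.22*1000 / 0.93 = 236.55914 m^2
V = 236.55914 / 545 = 0.434053

0.434053 m^3


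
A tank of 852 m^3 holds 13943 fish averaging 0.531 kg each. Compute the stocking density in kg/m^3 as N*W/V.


Total biomass = 13943 fish * 0.531 kg = 7403.733 kg
Density = total biomass / volume = 7403.733 / 852 = 8.68983 kg/m^3

8.68983 kg/m^3


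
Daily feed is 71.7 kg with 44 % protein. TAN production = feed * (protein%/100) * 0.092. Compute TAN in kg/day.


Protein in feed = 71.7 * 44/100 = 31.548 kg/day
TAN = protein * 0.092 = 31.548 * 0.092 = 2.902416 kg/day

2.902416 kg/day


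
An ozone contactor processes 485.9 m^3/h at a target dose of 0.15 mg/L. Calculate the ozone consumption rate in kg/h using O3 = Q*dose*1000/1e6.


O3 demand (mg/h) = Q * dose * 1000 = 485.9 * 0.15 * 1000 = 72885 mg/h
Convert mg to kg: 72885 / 1e6 = 0.072885 kg/h

0.072885 kg/h


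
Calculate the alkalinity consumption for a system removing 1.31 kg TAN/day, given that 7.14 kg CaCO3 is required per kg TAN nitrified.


Alkalinity factor: 7.14 kg CaCO3 consumed per kg TAN nitrified
alk = 1.31 kg TAN * 7.14 = 9.3534 kg CaCO3/day

9.3534 kg CaCO3/day


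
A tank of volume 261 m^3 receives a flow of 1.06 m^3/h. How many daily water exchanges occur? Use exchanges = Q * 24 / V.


Daily flow volume = 1.06 m^3/h * 24 h = 25.44 m^3/day
Exchanges = daily flow / tank volume = 25.44 / 261 = 0.0974713 exchanges/day

0.0974713 exchanges/day


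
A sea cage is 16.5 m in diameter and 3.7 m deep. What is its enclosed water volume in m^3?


r = d/2 = 16.5/2 = 8.25 m
Base area = pi*r^2 = pi*8.25^2 = 213.82465 m^2
Volume = 213.82465 * 3.7 = 791.151 m^3

791.151 m^3


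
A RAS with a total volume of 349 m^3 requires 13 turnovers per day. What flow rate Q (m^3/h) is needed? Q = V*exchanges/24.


Daily recirculation volume = 349 m^3 * 13 = 4537 m^3/day
Flow rate Q = daily volume / 24 h = 4537 / 24 = 189.042 m^3/h

189.042 m^3/h


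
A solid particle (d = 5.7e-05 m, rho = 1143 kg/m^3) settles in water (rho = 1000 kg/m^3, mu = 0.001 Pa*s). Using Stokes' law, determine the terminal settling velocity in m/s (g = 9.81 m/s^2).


Density difference: rho_p - rho_f = 1143 - 1000 = 143 kg/m^3
d^2 = (5.7e-05)^2 = 3.249e-09 m^2
Numerator = (rho_p - rho_f) * g * d^2 = 143 * 9.81 * 3.249e-09 = 4.5577947e-06
Denominator = 18 * mu = 18 * 0.001 = 0.018
v_s = 4.5577947e-06 / 0.018 = 2.53211e-04 m/s
Check: Re = rho_f * v_s * d / mu = 1000 * 2.53211e-04 * 5.7e-05 / 0.001 = 0.0144 < 1, so Stokes' law applies.

2.53211e-04 m/s


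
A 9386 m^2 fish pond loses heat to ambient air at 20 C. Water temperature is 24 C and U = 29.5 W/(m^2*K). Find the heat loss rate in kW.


Temperature difference dT = 24 - 20 = 4 K
Heat loss (W) = U * A * dT = 29.5 * 9386 * 4 = 1107548 W
Convert to kW: 1107548 / 1000 = 1107.548 kW

1107.548 kW


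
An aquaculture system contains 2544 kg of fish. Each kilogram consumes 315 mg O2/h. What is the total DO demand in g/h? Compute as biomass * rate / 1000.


Total O2 consumption (mg/h) = 2544 kg * 315 mg/(kg*h) = 801360 mg/h
Convert to g/h: 801360 / 1000 = 801.36 g/h

801.36 g/h


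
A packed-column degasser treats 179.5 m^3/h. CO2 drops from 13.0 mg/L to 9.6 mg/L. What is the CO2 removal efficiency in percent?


CO2_out / CO2_in = 9.6 / 13.0 = 0.73846154
Fraction remaining = 0.73846154
efficiency = (1 - 0.73846154) * 100 = 26.1538 %

26.1538 %


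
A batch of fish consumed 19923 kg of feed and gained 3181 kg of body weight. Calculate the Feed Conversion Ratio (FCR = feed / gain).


FCR = feed consumed / weight gained
FCR = 19923 kg / 3181 kg = 6.26312

6.26312


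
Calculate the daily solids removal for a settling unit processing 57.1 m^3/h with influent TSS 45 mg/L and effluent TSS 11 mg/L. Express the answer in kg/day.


Concentration drop: TSS_in - TSS_out = 45 - 11 = 34 mg/L
Hourly solids removed = Q * dTSS = 57.1 m^3/h * 34 mg/L = 1941.4 g/h  (m^3/h * mg/L = g/h)
Daily solids removed = 1941.4 * 24 = 46593.6 g/day
Convert g to kg: 46593.6 / 1000 = 46.5936 kg/day

46.5936 kg/day


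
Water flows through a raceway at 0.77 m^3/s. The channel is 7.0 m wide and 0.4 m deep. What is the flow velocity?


Cross-sectional area = W * d = 7.0 * 0.4 = 2.8 m^2
Velocity = Q / A = 0.77 / 2.8 = 0.275 m/s

0.275 m/s


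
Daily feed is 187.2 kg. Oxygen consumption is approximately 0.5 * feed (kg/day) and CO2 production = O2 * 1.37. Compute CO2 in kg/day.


O2 = 187.2 * 0.5 = 93.6
CO2 = 93.6 * 1.37 = 128.232

128.232 kg/day


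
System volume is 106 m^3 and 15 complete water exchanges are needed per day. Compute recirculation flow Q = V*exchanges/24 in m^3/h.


Daily recirculation volume = 106 m^3 * 15 = 1590 m^3/day
Flow rate Q = daily volume / 24 h = 1590 / 24 = 66.25 m^3/h

66.25 m^3/h


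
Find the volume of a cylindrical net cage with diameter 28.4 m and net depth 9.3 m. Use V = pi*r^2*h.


r = d/2 = 28.4/2 = 14.2 m
Base area = pi*r^2 = pi*14.2^2 = 633.47074 m^2
Volume = 633.47074 * 9.3 = 5891.28 m^3

5891.28 m^3


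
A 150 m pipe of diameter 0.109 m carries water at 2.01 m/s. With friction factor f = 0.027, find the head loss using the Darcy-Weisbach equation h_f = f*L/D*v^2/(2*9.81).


v^2 = 2.01^2 = 4.0401 m^2/s^2
L/D = 150/0.109 = 1376.1468
h_f = f*(L/D)*v^2/(2g) = 0.027 * 1376.1468 * 4.0401 / 19.62 = 7.65106 m

7.65106 m


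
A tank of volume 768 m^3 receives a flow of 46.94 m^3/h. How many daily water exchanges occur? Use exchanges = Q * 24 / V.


Daily flow volume = 46.94 m^3/h * 24 h = 1126.56 m^3/day
Exchanges = daily flow / tank volume = 1126.56 / 768 = 1.46687 exchanges/day

1.46687 exchanges/day


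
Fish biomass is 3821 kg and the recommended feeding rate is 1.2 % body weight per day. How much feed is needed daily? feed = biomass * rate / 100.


Feeding rate fraction = 1.2% / 100 = 0.012
Daily feed = 3821 kg * 0.012 = 45.852 kg/day

45.852 kg/day


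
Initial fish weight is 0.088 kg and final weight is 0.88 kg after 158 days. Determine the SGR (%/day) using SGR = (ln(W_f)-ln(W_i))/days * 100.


ln(W_f) = ln(0.88) = -0.12783337
ln(W_i) = ln(0.088) = -2.4304185
ln(W_f) - ln(W_i) = -0.12783337 - -2.4304185 = 2.3025851
SGR = 2.3025851 / 158 * 100 = 1.45733 %/day

1.45733 %/day


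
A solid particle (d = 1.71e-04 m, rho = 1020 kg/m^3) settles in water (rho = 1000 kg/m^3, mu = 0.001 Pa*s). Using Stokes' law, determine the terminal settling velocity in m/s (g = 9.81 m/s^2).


Density difference: rho_p - rho_f = 1020 - 1000 = 20 kg/m^3
d^2 = (1.71e-04)^2 = 2.9241e-08 m^2
Numerator = (rho_p - rho_f) * g * d^2 = 20 * 9.81 * 2.9241e-08 = 5.7370842e-06
Denominator = 18 * mu = 18 * 0.001 = 0.018
v_s = 5.7370842e-06 / 0.018 = 3.18727e-04 m/s
Check: Re = rho_f * v_s * d / mu = 1000 * 3.18727e-04 * 1.71e-04 / 0.001 = 0.0545 < 1, so Stokes' law applies.

3.18727e-04 m/s


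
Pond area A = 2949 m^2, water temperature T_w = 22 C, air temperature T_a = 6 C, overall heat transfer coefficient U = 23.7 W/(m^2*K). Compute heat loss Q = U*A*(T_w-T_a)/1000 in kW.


Temperature difference dT = 22 - 6 = 16 K
Heat loss (W) = U * A * dT = 23.7 * 2949 * 16 = 1118260.8 W
Convert to kW: 1118260.8 / 1000 = 1118.2608 kW

1118.2608 kW


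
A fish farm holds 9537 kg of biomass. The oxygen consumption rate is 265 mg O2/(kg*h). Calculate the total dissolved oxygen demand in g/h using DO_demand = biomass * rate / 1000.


Total O2 consumption (mg/h) = 9537 kg * 265 mg/(kg*h) = 2527305 mg/h
Convert to g/h: 2527305 / 1000 = 2527.305 g/h

2527.305 g/h


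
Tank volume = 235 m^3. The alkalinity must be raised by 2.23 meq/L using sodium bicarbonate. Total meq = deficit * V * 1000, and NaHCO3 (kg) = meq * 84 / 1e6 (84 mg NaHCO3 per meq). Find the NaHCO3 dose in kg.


Tank volume in L = 235 m^3 * 1000 = 235000 L
Total meq required = 2.23 meq/L * 235000 L = 524050 meq
NaHCO3 mass = 524050 meq * 84 mg/meq / 1e6 = 44.0202 kg

44.0202 kg


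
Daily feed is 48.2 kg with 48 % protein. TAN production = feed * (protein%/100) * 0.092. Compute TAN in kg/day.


Protein in feed = 48.2 * 48/100 = 23.136 kg/day
TAN = protein * 0.092 = 23.136 * 0.092 = 2.128512 kg/day

2.128512 kg/day


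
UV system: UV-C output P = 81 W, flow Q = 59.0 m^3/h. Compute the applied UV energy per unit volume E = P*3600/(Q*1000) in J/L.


Energy delivered per hour = 81 W * 3600 s = 291600 J/h
Volume treated per hour = 59.0 m^3/h * 1000 = 59000 L/h
dose = 291600 / 59000 = 4.94237 J/L

4.94237 J/L


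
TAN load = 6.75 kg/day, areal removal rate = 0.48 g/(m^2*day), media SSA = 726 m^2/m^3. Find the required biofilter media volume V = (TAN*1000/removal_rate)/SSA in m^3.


A = 6.75*1000 / 0.48 = 14062.5 m^2
V = 14062.5 / 726 = 19.3698

19.3698 m^3


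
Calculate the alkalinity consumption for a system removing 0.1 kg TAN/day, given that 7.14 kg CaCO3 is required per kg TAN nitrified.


Alkalinity factor: 7.14 kg CaCO3 consumed per kg TAN nitrified
alk = 0.1 kg TAN * 7.14 = 0.714 kg CaCO3/day

0.714 kg CaCO3/day


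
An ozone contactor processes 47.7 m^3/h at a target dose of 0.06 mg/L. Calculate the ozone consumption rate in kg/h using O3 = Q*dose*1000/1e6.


O3 demand (mg/h) = Q * dose * 1000 = 47.7 * 0.06 * 1000 = 2862 mg/h
Convert mg to kg: 2862 / 1e6 = 0.002862 kg/h

0.002862 kg/h


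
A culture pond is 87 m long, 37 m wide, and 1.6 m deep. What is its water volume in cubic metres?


Base area = L * W = 87 * 37 = 3219 m^2
Volume = area * depth = 3219 * 1.6 = 5150.4 m^3

5150.4 m^3


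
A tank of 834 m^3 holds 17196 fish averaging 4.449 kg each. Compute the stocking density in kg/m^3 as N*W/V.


Total biomass = 17196 fish * 4.449 kg = 76505.004 kg
Density = total biomass / volume = 76505.004 / 834 = 91.7326 kg/m^3

91.7326 kg/m^3


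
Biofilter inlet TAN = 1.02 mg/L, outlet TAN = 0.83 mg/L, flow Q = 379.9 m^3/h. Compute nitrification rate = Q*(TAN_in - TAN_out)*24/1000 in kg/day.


Concentration drop: TAN_in - TAN_out = 1.02 - 0.83 = 0.19 mg/L
Hourly TAN removed = Q * dTAN = 379.9 m^3/h * 0.19 mg/L = 72.181 g/h  (m^3/h * mg/L = g/h)
Daily TAN removed = 72.181 * 24 = 1732.344 g/day
Convert to kg/day: 1732.344 / 1000 = 1.732344 kg/day

1.732344 kg/day


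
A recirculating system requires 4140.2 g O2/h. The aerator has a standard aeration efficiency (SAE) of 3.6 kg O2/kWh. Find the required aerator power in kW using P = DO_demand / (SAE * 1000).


SAE in g O2/kWh = 3.6 * 1000 = 3600 g/kWh
P = DO_demand / SAE_g = 4140.2 / 3600 = 1.15006 kW

1.15006 kW


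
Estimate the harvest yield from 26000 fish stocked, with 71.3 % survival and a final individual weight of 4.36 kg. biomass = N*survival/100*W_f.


Survivors = 26000 * 71.3/100 = 18538 fish
Harvest biomass = survivors * W_f = 18538 * 4.36 = 80825.68 kg

80825.68 kg


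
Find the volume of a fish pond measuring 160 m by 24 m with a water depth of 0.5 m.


Base area = L * W = 160 * 24 = 3840 m^2
Volume = area * depth = 3840 * 0.5 = 1920 m^3

1920 m^3


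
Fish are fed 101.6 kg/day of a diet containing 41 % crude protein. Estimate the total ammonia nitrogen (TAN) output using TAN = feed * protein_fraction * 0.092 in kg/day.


Protein in feed = 101.6 * 41/100 = 41.656 kg/day
TAN = protein * 0.092 = 41.656 * 0.092 = 3.832352 kg/day

3.832352 kg/day


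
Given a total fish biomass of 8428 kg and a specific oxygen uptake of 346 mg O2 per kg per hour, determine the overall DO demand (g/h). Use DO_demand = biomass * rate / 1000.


Total O2 consumption (mg/h) = 8428 kg * 346 mg/(kg*h) = 2916088 mg/h
Convert to g/h: 2916088 / 1000 = 2916.088 g/h

2916.088 g/h


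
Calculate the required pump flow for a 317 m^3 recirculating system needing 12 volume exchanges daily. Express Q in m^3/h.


Daily recirculation volume = 317 m^3 * 12 = 3804 m^3/day
Flow rate Q = daily volume / 24 h = 3804 / 24 = 158.5 m^3/h

158.5 m^3/h


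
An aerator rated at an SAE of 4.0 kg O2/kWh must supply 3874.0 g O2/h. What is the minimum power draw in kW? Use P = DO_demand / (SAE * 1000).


SAE in g O2/kWh = 4.0 * 1000 = 4000 g/kWh
P = DO_demand / SAE_g = 3874.0 / 4000 = 0.9685 kW

0.9685 kW


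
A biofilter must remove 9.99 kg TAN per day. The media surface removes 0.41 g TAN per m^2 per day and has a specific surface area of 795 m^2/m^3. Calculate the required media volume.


A = 9.99*1000 / 0.41 = 24365.854 m^2
V = 24365.854 / 795 = 30.6489

30.6489 m^3


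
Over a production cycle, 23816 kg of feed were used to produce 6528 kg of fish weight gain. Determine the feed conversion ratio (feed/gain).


FCR = feed consumed / weight gained
FCR = 23816 kg / 6528 kg = 3.64828

3.64828


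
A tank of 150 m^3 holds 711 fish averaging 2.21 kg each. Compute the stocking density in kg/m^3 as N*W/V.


Total biomass = 711 fish * 2.21 kg = 1571.31 kg
Density = total biomass / volume = 1571.31 / 150 = 10.4754 kg/m^3

10.4754 kg/m^3


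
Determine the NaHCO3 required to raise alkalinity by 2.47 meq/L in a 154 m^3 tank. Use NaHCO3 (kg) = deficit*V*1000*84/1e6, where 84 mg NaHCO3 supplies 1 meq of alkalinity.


Tank volume in L = 154 m^3 * 1000 = 154000 L
Total meq required = 2.47 meq/L * 154000 L = 380380 meq
NaHCO3 mass = 380380 meq * 84 mg/meq / 1e6 = 31.9519 kg

31.9519 kg


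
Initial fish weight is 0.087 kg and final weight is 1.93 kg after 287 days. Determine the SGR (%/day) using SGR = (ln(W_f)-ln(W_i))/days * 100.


ln(W_f) = ln(1.93) = 0.65752
ln(W_i) = ln(0.087) = -2.4418472
ln(W_f) - ln(W_i) = 0.65752 - -2.4418472 = 3.0993672
SGR = 3.0993672 / 287 * 100 = 1.07992 %/day

1.07992 %/day


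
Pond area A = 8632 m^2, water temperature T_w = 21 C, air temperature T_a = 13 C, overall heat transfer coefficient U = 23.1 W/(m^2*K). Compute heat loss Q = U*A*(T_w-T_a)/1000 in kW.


Temperature difference dT = 21 - 13 = 8 K
Heat loss (W) = U * A * dT = 23.1 * 8632 * 8 = 1595193.6 W
Convert to kW: 1595193.6 / 1000 = 1595.1936 kW

1595.1936 kW


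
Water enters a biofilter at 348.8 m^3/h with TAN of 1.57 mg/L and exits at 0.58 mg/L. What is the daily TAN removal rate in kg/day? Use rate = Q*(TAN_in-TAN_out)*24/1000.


Concentration drop: TAN_in - TAN_out = 1.57 - 0.58 = 0.99 mg/L
Hourly TAN removed = Q * dTAN = 348.8 m^3/h * 0.99 mg/L = 345.312 g/h  (m^3/h * mg/L = g/h)
Daily TAN removed = 345.312 * 24 = 8287.488 g/day
Convert to kg/day: 8287.488 / 1000 = 8.287488 kg/day

8.287488 kg/day


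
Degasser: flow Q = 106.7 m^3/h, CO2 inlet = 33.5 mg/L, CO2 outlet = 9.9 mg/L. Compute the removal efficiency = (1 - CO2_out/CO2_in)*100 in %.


CO2_out / CO2_in = 9.9 / 33.5 = 0.29552239
Fraction remaining = 0.29552239
efficiency = (1 - 0.29552239) * 100 = 70.4478 %

70.4478 %


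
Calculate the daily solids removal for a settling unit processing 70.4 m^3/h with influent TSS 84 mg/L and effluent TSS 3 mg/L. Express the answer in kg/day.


Concentration drop: TSS_in - TSS_out = 84 - 3 = 81 mg/L
Hourly solids removed = Q * dTSS = 70.4 m^3/h * 81 mg/L = 5702.4 g/h  (m^3/h * mg/L = g/h)
Daily solids removed = 5702.4 * 24 = 136857.6 g/day
Convert g to kg: 136857.6 / 1000 = 136.8576 kg/day

136.8576 kg/day


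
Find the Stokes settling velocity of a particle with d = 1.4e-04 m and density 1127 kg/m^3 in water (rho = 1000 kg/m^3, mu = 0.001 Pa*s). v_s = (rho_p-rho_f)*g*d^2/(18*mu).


Density difference: rho_p - rho_f = 1127 - 1000 = 127 kg/m^3
d^2 = (1.4e-04)^2 = 1.96e-08 m^2
Numerator = (rho_p - rho_f) * g * d^2 = 127 * 9.81 * 1.96e-08 = 2.4419052e-05
Denominator = 18 * mu = 18 * 0.001 = 0.018
v_s = 2.4419052e-05 / 0.018 = 0.00135661 m/s
Check: Re = rho_f * v_s * d / mu = 1000 * 0.00135661 * 1.4e-04 / 0.001 = 0.19 < 1, so Stokes' law applies.

0.00135661 m/s


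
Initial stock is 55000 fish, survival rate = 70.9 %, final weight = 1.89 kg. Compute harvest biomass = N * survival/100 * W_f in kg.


Survivors = 55000 * 70.9/100 = 38995 fish
Harvest biomass = survivors * W_f = 38995 * 1.89 = 73700.55 kg

73700.55 kg


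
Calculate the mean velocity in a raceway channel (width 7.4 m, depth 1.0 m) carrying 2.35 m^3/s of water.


Cross-sectional area = W * d = 7.4 * 1.0 = 7.4 m^2
Velocity = Q / A = 2.35 / 7.4 = 0.317568 m/s

0.317568 m/s


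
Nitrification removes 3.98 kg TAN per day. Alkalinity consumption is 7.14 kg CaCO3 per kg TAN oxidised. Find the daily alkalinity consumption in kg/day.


Alkalinity factor: 7.14 kg CaCO3 consumed per kg TAN nitrified
alk = 3.98 kg TAN * 7.14 = 28.4172 kg CaCO3/day

28.4172 kg CaCO3/day


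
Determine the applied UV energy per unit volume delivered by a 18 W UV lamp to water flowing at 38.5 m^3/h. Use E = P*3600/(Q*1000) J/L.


Energy delivered per hour = 18 W * 3600 s = 64800 J/h
Volume treated per hour = 38.5 m^3/h * 1000 = 38500 L/h
dose = 64800 / 38500 = 1.68312 J/L

1.68312 J/L


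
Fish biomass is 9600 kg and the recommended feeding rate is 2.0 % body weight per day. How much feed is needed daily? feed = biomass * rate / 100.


Feeding rate fraction = 2.0% / 100 = 0.02
Daily feed = 9600 kg * 0.02 = 192 kg/day

192 kg/day


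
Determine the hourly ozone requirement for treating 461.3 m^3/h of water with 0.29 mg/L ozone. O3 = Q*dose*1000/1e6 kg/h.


O3 demand (mg/h) = Q * dose * 1000 = 461.3 * 0.29 * 1000 = 133777 mg/h
Convert mg to kg: 133777 / 1e6 = 0.133777 kg/h

0.133777 kg/h


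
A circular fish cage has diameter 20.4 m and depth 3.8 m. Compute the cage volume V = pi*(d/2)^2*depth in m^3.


r = d/2 = 20.4/2 = 10.2 m
Base area = pi*r^2 = pi*10.2^2 = 326.8513 m^2
Volume = 326.8513 * 3.8 = 1242.03 m^3

1242.03 m^3


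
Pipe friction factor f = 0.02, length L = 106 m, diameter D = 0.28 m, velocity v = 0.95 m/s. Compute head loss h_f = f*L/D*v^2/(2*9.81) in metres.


v^2 = 0.95^2 = 0.9025 m^2/s^2
L/D = 106/0.28 = 378.57143
h_f = f*(L/D)*v^2/(2g) = 0.02 * 378.57143 * 0.9025 / 19.62 = 0.348278 m

0.348278 m


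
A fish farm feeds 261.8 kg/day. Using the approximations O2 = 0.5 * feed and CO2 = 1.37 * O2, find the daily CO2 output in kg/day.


O2 = 261.8 * 0.5 = 130.9
CO2 = 130.9 * 1.37 = 179.333

179.333 kg/day


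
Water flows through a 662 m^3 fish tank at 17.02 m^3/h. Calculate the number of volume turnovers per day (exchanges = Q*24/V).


Daily flow volume = 17.02 m^3/h * 24 h = 408.48 m^3/day
Exchanges = daily flow / tank volume = 408.48 / 662 = 0.617039 exchanges/day

0.617039 exchanges/day


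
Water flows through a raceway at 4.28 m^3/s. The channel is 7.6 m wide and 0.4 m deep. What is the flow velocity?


Cross-sectional area = W * d = 7.6 * 0.4 = 3.04 m^2
Velocity = Q / A = 4.28 / 3.04 = 1.40789 m/s

1.40789 m/s


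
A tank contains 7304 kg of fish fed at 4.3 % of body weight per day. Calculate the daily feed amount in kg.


Feeding rate fraction = 4.3% / 100 = 0.043
Daily feed = 7304 kg * 0.043 = 314.072 kg/day

314.072 kg/day


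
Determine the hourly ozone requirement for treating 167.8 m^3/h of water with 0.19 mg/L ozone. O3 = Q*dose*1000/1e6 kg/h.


O3 demand (mg/h) = Q * dose * 1000 = 167.8 * 0.19 * 1000 = 31882 mg/h
Convert mg to kg: 31882 / 1e6 = 0.031882 kg/h

0.031882 kg/h


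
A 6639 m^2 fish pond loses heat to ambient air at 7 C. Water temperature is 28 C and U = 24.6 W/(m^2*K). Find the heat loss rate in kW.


Temperature difference dT = 28 - 7 = 21 K
Heat loss (W) = U * A * dT = 24.6 * 6639 * 21 = 3429707.4 W
Convert to kW: 3429707.4 / 1000 = 3429.7074 kW

3429.7074 kW


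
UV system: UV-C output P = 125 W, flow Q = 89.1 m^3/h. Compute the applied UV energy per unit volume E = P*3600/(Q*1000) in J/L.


Energy delivered per hour = 125 W * 3600 s = 450000 J/h
Volume treated per hour = 89.1 m^3/h * 1000 = 89100 L/h
dose = 450000 / 89100 = 5.05051 J/L

5.05051 J/L


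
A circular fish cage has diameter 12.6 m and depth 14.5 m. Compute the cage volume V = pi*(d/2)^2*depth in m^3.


r = d/2 = 12.6/2 = 6.3 m
Base area = pi*r^2 = pi*6.3^2 = 124.68981 m^2
Volume = 124.68981 * 14.5 = 1808 m^3

1808 m^3


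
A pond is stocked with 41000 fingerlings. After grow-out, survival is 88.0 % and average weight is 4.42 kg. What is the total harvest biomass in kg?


Survivors = 41000 * 88.0/100 = 36080 fish
Harvest biomass = survivors * W_f = 36080 * 4.42 = 159473.6 kg

159473.6 kg


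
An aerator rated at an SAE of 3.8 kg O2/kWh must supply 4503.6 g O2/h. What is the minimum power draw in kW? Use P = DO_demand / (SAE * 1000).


SAE in g O2/kWh = 3.8 * 1000 = 3800 g/kWh
P = DO_demand / SAE_g = 4503.6 / 3800 = 1.18516 kW

1.18516 kW


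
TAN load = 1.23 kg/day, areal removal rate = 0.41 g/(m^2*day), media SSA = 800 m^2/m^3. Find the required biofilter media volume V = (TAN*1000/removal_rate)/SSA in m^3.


A = 1.23*1000 / 0.41 = 3000 m^2
V = 3000 / 800 = 3.75

3.75 m^3


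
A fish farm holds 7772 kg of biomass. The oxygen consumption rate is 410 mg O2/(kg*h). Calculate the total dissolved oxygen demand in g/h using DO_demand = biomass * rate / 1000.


Total O2 consumption (mg/h) = 7772 kg * 410 mg/(kg*h) = 3186520 mg/h
Convert to g/h: 3186520 / 1000 = 3186.52 g/h

3186.52 g/h


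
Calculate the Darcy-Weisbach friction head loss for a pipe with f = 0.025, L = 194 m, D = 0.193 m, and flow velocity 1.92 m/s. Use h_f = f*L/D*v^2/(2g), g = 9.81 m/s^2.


v^2 = 1.92^2 = 3.6864 m^2/s^2
L/D = 194/0.193 = 1005.1813
h_f = f*(L/D)*v^2/(2g) = 0.025 * 1005.1813 * 3.6864 / 19.62 = 4.72159 m

4.72159 m


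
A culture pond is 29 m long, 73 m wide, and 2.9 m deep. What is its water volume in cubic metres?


Base area = L * W = 29 * 73 = 2117 m^2
Volume = area * depth = 2117 * 2.9 = 6139.3 m^3

6139.3 m^3


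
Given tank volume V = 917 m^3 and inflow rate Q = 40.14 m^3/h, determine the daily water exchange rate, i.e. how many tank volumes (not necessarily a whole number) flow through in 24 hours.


Daily flow volume = 40.14 m^3/h * 24 h = 963.36 m^3/day
Exchanges = daily flow / tank volume = 963.36 / 917 = 1.05056 exchanges/day

1.05056 exchanges/day


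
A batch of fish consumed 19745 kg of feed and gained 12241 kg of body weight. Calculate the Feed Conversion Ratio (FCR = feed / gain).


FCR = feed consumed / weight gained
FCR = 19745 kg / 12241 kg = 1.61302

1.61302


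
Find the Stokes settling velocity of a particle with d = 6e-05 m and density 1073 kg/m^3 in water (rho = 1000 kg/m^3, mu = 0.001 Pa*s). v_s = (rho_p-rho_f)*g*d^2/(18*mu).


Density difference: rho_p - rho_f = 1073 - 1000 = 73 kg/m^3
d^2 = (6e-05)^2 = 3.6e-09 m^2
Numerator = (rho_p - rho_f) * g * d^2 = 73 * 9.81 * 3.6e-09 = 2.578068e-06
Denominator = 18 * mu = 18 * 0.001 = 0.018
v_s = 2.578068e-06 / 0.018 = 1.43226e-04 m/s
Check: Re = rho_f * v_s * d / mu = 1000 * 1.43226e-04 * 6e-05 / 0.001 = 0.00859 < 1, so Stokes' law applies.

1.43226e-04 m/s


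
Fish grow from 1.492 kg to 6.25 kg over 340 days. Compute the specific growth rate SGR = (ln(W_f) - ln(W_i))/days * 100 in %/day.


ln(W_f) = ln(6.25) = 1.8325815
ln(W_i) = ln(1.492) = 0.4001175
ln(W_f) - ln(W_i) = 1.8325815 - 0.4001175 = 1.432464
SGR = 1.432464 / 340 * 100 = 0.421313 %/day

0.421313 %/day


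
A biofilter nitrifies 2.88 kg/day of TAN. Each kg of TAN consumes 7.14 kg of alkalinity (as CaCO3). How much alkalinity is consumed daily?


Alkalinity factor: 7.14 kg CaCO3 consumed per kg TAN nitrified
alk = 2.88 kg TAN * 7.14 = 20.5632 kg CaCO3/day

20.5632 kg CaCO3/day


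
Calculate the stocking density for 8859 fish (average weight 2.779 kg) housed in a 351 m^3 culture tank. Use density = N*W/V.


Total biomass = 8859 fish * 2.779 kg = 24619.161 kg
Density = total biomass / volume = 24619.161 / 351 = 70.1401 kg/m^3

70.1401 kg/m^3


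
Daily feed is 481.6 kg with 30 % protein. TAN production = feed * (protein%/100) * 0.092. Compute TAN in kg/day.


Protein in feed = 481.6 * 30/100 = 144.48 kg/day
TAN = protein * 0.092 = 144.48 * 0.092 = 13.29216 kg/day

13.29216 kg/day


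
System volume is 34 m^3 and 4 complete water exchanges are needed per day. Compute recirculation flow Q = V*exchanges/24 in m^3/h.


Daily recirculation volume = 34 m^3 * 4 = 136 m^3/day
Flow rate Q = daily volume / 24 h = 136 / 24 = 5.66667 m^3/h

5.66667 m^3/h


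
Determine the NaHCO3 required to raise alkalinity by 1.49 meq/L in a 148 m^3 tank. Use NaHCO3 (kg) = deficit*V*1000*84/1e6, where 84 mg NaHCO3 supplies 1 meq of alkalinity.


Tank volume in L = 148 m^3 * 1000 = 148000 L
Total meq required = 1.49 meq/L * 148000 L = 220520 meq
NaHCO3 mass = 220520 meq * 84 mg/meq / 1e6 = 18.5237 kg

18.5237 kg
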